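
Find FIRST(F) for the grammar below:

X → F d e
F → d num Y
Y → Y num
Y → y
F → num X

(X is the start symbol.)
{ 'd', 'num' }

From F → d num Y:
  - d is a terminal: add 'd' and stop
From F → num X:
  - num is a terminal: add 'num' and stop

Collecting: FIRST(F) = { 'd', 'num' }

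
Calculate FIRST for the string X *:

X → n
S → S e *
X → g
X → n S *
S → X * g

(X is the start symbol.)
{ 'g', 'n' }

FIRST sets of the non-terminals involved (from the grammar, by fixed-point iteration):
  FIRST(X) = { 'g', 'n' }

To compute FIRST(X *), process the symbols left to right:
Symbol X is a non-terminal. Add FIRST(X) \ {ε} = { 'g', 'n' }
X is not nullable (ε ∉ FIRST(X)), so stop here.
FIRST(X *) = { 'g', 'n' }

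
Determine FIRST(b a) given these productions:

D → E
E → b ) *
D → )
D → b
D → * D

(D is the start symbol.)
{ 'b' }

To compute FIRST(b a), process the symbols left to right:
Symbol b is a terminal. Add 'b' and stop.
FIRST(b a) = { 'b' }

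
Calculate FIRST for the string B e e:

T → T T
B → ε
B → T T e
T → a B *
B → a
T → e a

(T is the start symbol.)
FIRST sets of the non-terminals involved (from the grammar, by fixed-point iteration):
  FIRST(B) = { 'a', 'e', ε }

To compute FIRST(B e e), process the symbols left to right:
Symbol B is a non-terminal. Add FIRST(B) \ {ε} = { 'a', 'e' }
B is nullable (ε ∈ FIRST(B)), continue to the next symbol.
Symbol e is a terminal. Add 'e' and stop.
FIRST(B e e) = { 'a', 'e' }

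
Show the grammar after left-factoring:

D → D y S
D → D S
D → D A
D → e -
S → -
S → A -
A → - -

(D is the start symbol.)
Left-factoring transforms A → αβ₁ | αβ₂ into A → αA' and A' → β₁ | β₂
(α is the longest common prefix among the alternatives). Repeat until
no nonterminal has two alternatives with a common prefix.

Round 1: D has alternatives sharing prefix 'D'. Introduce D': D → D D'
  Add: D' → y S
  Add: D' → S
  Add: D' → A

No remaining common prefixes — done.

Resulting grammar:
D → D D'
D' → y S
D' → S
D' → A
D → e -
S → -
S → A -
A → - -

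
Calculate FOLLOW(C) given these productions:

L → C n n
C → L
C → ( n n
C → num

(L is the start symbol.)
{ 'n' }

To compute FOLLOW(C), find every occurrence of C on a right-hand side N → α C β: add FIRST(β) \ {ε}, and if β is empty or nullable also add FOLLOW(N). Iterate to a fixed point.

In L → C n n: C is followed by n n, add FIRST(n n) \ {ε} = { 'n' }

Taking the union: FOLLOW(C) = { 'n' }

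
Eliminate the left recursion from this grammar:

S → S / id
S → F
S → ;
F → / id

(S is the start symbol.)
S → F S'
S → ; S'
S' → / id S'
S' → ε
F → / id

S is directly left-recursive. The standard transformation for
  A → A α₁ | ... | A α_m | β₁ | ... | β_n
is
  A  → β₁ A' | ... | β_n A'
  A' → α₁ A' | ... | α_m A' | ε

S → F becomes S → F S'
S → ; becomes S → ; S'
S → S / id becomes S' → / id S'
Add S' → ε

Productions for other non-terminals are unchanged:
  F → / id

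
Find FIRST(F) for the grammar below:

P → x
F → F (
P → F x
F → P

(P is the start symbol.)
{ 'x' }

To compute FIRST(F), examine every production with F on the left-hand side, reading each right-hand side left to right until a non-nullable symbol is reached.

FIRST sets of the other non-terminals involved (by the same procedure, iterated to a fixed point):
  FIRST(P) = { 'x' }

From F → F (:
  - F is the symbol being defined: contributes nothing new
    F is not nullable, so stop
From F → P:
  - P is a non-terminal: add FIRST(P) \ {ε} = { 'x' }
    P is not nullable, so stop

Collecting: FIRST(F) = { 'x' }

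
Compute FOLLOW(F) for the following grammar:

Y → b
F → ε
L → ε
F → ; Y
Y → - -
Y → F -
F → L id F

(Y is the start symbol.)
In Y → F -: F is followed by '-', add FIRST('-') \ {ε} = { '-' }
In F → L id F: F is at the end; this adds FOLLOW(F) to itself — nothing new

Taking the union: FOLLOW(F) = { '-' }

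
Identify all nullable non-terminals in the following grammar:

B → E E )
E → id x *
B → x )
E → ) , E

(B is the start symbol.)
None

A non-terminal is nullable if it can derive ε (the empty string): either it has an ε-production, or it has a production whose right-hand side consists entirely of nullable non-terminals.

There are no ε-productions, so no non-terminal can derive ε.
No non-terminals are nullable.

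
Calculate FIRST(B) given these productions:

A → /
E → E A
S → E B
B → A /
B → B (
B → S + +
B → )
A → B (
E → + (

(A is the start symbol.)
To compute FIRST(B), examine every production with B on the left-hand side, reading each right-hand side left to right until a non-nullable symbol is reached.

FIRST sets of the other non-terminals involved (by the same procedure, iterated to a fixed point):
  FIRST(A) = { ')', '+', '/' }
  FIRST(S) = { '+' }

From B → A /:
  - A is a non-terminal: add FIRST(A) \ {ε} = { ')', '+', '/' }
    A is not nullable, so stop
From B → B (:
  - B is the symbol being defined: contributes nothing new
    B is not nullable, so stop
From B → S + +:
  - S is a non-terminal: add FIRST(S) \ {ε} = { '+' }
    S is not nullable, so stop
From B → ):
  - ')' is a terminal: add ')' and stop

Collecting: FIRST(B) = { ')', '+', '/' }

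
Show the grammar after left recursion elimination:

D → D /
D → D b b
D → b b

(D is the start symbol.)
D is directly left-recursive. The standard transformation for
  A → A α₁ | ... | A α_m | β₁ | ... | β_n
is
  A  → β₁ A' | ... | β_n A'
  A' → α₁ A' | ... | α_m A' | ε

D → b b becomes D → b b D'
D → D / becomes D' → / D'
D → D b b becomes D' → b b D'
Add D' → ε

Resulting grammar:
D → b b D'
D' → / D'
D' → b b D'
D' → ε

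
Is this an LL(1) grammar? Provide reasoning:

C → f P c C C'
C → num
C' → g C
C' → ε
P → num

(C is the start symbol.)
A grammar is LL(1) if for each non-terminal N with multiple productions, the predict sets of those productions are pairwise disjoint, where PREDICT(N → α) = (FIRST(α) \ {ε}) ∪ (FOLLOW(N) if α ⇒* ε).

Relevant sets:
  FOLLOW(C') = { $, 'g' }

For C:
  PREDICT(C → f P c C C') = { 'f' }
  PREDICT(C → num) = { 'num' }
For C':
  PREDICT(C' → g C) = { 'g' }
  PREDICT(C' → ε) = { $, 'g' }
P has a single production, so nothing to check there.

Conflict found: Predict set conflict for C': { 'g' }
The grammar is NOT LL(1).

Answer: No. Predict set conflict for C': { 'g' }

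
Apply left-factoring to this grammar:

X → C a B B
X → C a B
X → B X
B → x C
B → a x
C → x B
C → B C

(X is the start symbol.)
Left-factoring transforms A → αβ₁ | αβ₂ into A → αA' and A' → β₁ | β₂
(α is the longest common prefix among the alternatives). Repeat until
no nonterminal has two alternatives with a common prefix.

Round 1: X has alternatives sharing prefix 'C a B'. Introduce X': X → C a B X'
  Add: X' → B
  Add: X' → ε

No remaining common prefixes — done.

Resulting grammar:
X → C a B X'
X' → B
X' → ε
X → B X
B → x C
B → a x
C → x B
C → B C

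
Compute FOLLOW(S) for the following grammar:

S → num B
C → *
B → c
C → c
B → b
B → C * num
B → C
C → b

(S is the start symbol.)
S is the start symbol, so $ ∈ FOLLOW(S).
S does not occur on any right-hand side.

Taking the union: FOLLOW(S) = { $ }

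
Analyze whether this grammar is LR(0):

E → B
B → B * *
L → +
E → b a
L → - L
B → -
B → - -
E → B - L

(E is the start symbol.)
A grammar is LR(0) if no state in the canonical LR(0) collection has:
  - both a shift item (dot before a terminal) and a complete item (shift-reduce conflict), or
  - two or more complete items (reduce-reduce conflict; the accept item [E' → E .] counts as a complete item here).

Augment with E' → E and build the canonical LR(0) collection (I0 = CLOSURE({[E' → . E]}), then GOTO on every symbol after a dot until no new states appear). It has 14 states:
  I0: { [B → . - -], [B → . -], [B → . B * *], [E → . B - L], [E → . B], [E → . b a], [E' → . E] }  — shift
  I1: { [B → - . -], [B → - .] }  — shift, reduce
  I2: { [B → B . * *], [E → B . - L], [E → B .] }  — shift, reduce
  I3: { [E' → E .] }  — accept
  I4: { [E → b . a] }  — shift
  I5: { [E → b a .] }  — reduce
  I6: { [B → B * . *] }  — shift
  I7: { [E → B - . L], [L → . +], [L → . - L] }  — shift
  I8: { [L → + .] }  — reduce
  I9: { [L → - . L], [L → . +], [L → . - L] }  — shift
  I10: { [E → B - L .] }  — reduce
  I11: { [L → - L .] }  — reduce
  I12: { [B → B * * .] }  — reduce
  I13: { [B → - - .] }  — reduce

Conflict in state I1:
  Shift-reduce conflict between [B → - .] and [B → - . -]
So the grammar is NOT LR(0).

Answer: No. Shift-reduce conflict between [B → - .] and [B → - . -]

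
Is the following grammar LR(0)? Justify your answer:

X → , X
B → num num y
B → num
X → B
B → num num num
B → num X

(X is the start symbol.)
A grammar is LR(0) if no state in the canonical LR(0) collection has:
  - both a shift item (dot before a terminal) and a complete item (shift-reduce conflict), or
  - two or more complete items (reduce-reduce conflict; the accept item [X' → X .] counts as a complete item here).

Augment with X' → X and build the canonical LR(0) collection (I0 = CLOSURE({[X' → . X]}), then GOTO on every symbol after a dot until no new states appear). It has 10 states:
  I0: { [B → . num X], [B → . num num num], [B → . num num y], [B → . num], [X → . , X], [X → . B], [X' → . X] }  — shift
  I1: { [B → . num X], [B → . num num num], [B → . num num y], [B → . num], [X → , . X], [X → . , X], [X → . B] }  — shift
  I2: { [X → B .] }  — reduce
  I3: { [X' → X .] }  — accept
  I4: { [B → . num X], [B → . num num num], [B → . num num y], [B → . num], [B → num . X], [B → num . num num], [B → num . num y], [B → num .], [X → . , X], [X → . B] }  — shift, reduce
  I5: { [B → num X .] }  — reduce
  I6: { [B → . num X], [B → . num num num], [B → . num num y], [B → . num], [B → num . X], [B → num . num num], [B → num . num y], [B → num .], [B → num num . num], [B → num num . y], [X → . , X], [X → . B] }  — shift, reduce
  I7: { [B → . num X], [B → . num num num], [B → . num num y], [B → . num], [B → num . X], [B → num . num num], [B → num . num y], [B → num .], [B → num num . num], [B → num num . y], [B → num num num .], [X → . , X], [X → . B] }  — shift, 2 reduces
  I8: { [B → num num y .] }  — reduce
  I9: { [X → , X .] }  — reduce

Conflict in state I4:
  Shift-reduce conflict between [B → num .] and [B → . num]
So the grammar is NOT LR(0).

Answer: No. Shift-reduce conflict between [B → num .] and [B → . num]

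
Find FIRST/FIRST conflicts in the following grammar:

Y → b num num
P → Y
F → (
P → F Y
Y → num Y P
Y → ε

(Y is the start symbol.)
A FIRST/FIRST conflict occurs when two productions N → α and N → β for the same non-terminal have FIRST(α) ∩ FIRST(β) ≠ ∅ (with ε ∈ FIRST of a nullable right-hand side, so two nullable alternatives also conflict).

FIRST sets of the non-terminals at (or reachable through a nullable prefix from) the front of some alternative:
  FIRST(Y) = { 'b', 'num', ε }
  FIRST(F) = { '(' }

Productions for Y:
  Y → b num num: FIRST = { 'b' }
  Y → num Y P: FIRST = { 'num' }
  Y → ε: FIRST = { ε }
Productions for P:
  P → Y: FIRST = { 'b', 'num', ε }
  P → F Y: FIRST = { '(' }
F has only one production, so no FIRST/FIRST conflict is possible there.

All alternatives of each non-terminal have pairwise disjoint FIRST sets.

Answer: No FIRST/FIRST conflicts.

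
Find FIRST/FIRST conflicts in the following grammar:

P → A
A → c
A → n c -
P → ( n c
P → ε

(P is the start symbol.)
FIRST sets of the non-terminals at (or reachable through a nullable prefix from) the front of some alternative:
  FIRST(A) = { 'c', 'n' }

Productions for P:
  P → A: FIRST = { 'c', 'n' }
  P → ( n c: FIRST = { '(' }
  P → ε: FIRST = { ε }
Productions for A:
  A → c: FIRST = { 'c' }
  A → n c -: FIRST = { 'n' }

All alternatives of each non-terminal have pairwise disjoint FIRST sets.

Answer: No FIRST/FIRST conflicts.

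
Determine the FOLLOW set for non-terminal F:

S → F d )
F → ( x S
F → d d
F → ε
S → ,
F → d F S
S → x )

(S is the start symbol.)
{ '(', ',', 'd', 'x' }

To compute FOLLOW(F), find every occurrence of F on a right-hand side N → α F β: add FIRST(β) \ {ε}, and if β is empty or nullable also add FOLLOW(N). Iterate to a fixed point.

In S → F d ): F is followed by d ')', add FIRST(d ')') \ {ε} = { 'd' }
In F → d F S: F is followed by S, add FIRST(S) \ {ε} = { '(', ',', 'd', 'x' }

Taking the union: FOLLOW(F) = { '(', ',', 'd', 'x' }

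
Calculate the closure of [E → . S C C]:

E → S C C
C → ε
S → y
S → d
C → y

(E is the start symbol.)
To compute CLOSURE, for each item [A → α.Bβ] where B is a non-terminal, add [B → .γ] for all productions B → γ; repeat for the newly added items until nothing changes.

Start with: [E → . S C C]
  [E → . S C C] has the dot before S: add [S → . y], [S → . d]
No further items can be added.

CLOSURE = { [E → . S C C], [S → . d], [S → . y] }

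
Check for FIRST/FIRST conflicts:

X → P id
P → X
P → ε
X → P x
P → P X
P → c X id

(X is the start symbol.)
Yes. X → P id / X → P x on { 'c', 'id', 'x' }; P → X / P → P X on { 'c', 'id', 'x' }; P → X / P → c X id on { 'c' }; P → P X / P → c X id on { 'c' }

A FIRST/FIRST conflict occurs when two productions N → α and N → β for the same non-terminal have FIRST(α) ∩ FIRST(β) ≠ ∅ (with ε ∈ FIRST of a nullable right-hand side, so two nullable alternatives also conflict).

FIRST sets of the non-terminals at (or reachable through a nullable prefix from) the front of some alternative:
  FIRST(P) = { 'c', 'id', 'x', ε }
  FIRST(X) = { 'c', 'id', 'x' }

Productions for X:
  X → P id: FIRST = { 'c', 'id', 'x' }
  X → P x: FIRST = { 'c', 'id', 'x' }
Productions for P:
  P → X: FIRST = { 'c', 'id', 'x' }
  P → ε: FIRST = { ε }
  P → P X: FIRST = { 'c', 'id', 'x' }
  P → c X id: FIRST = { 'c' }

Conflict for X: X → P id and X → P x
  Overlap: { 'c', 'id', 'x' }
Conflict for P: P → X and P → P X
  Overlap: { 'c', 'id', 'x' }
Conflict for P: P → X and P → c X id
  Overlap: { 'c' }
Conflict for P: P → P X and P → c X id
  Overlap: { 'c' }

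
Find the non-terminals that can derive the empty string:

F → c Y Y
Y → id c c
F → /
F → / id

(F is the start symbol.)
None

A non-terminal is nullable if it can derive ε (the empty string): either it has an ε-production, or it has a production whose right-hand side consists entirely of nullable non-terminals.

There are no ε-productions, so no non-terminal can derive ε.
No non-terminals are nullable.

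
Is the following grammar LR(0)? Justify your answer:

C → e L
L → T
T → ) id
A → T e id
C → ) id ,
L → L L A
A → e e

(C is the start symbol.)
Augment with C' → C and build the canonical LR(0) collection (I0 = CLOSURE({[C' → . C]}), then GOTO on every symbol after a dot until no new states appear). It has 17 states:
  I0: { [C → . ) id ,], [C → . e L], [C' → . C] }  — shift
  I1: { [C → ) . id ,] }  — shift
  I2: { [C' → C .] }  — accept
  I3: { [C → e . L], [L → . L L A], [L → . T], [T → . ) id] }  — shift
  I4: { [T → ) . id] }  — shift
  I5: { [C → e L .], [L → . L L A], [L → . T], [L → L . L A], [T → . ) id] }  — shift, reduce
  I6: { [L → T .] }  — reduce
  I7: { [A → . T e id], [A → . e e], [L → . L L A], [L → . T], [L → L . L A], [L → L L . A], [T → . ) id] }  — shift
  I8: { [L → L L A .] }  — reduce
  I9: { [A → T . e id], [L → T .] }  — shift, reduce
  I10: { [A → e . e] }  — shift
  I11: { [A → e e .] }  — reduce
  I12: { [A → T e . id] }  — shift
  I13: { [A → T e id .] }  — reduce
  I14: { [T → ) id .] }  — reduce
  I15: { [C → ) id . ,] }  — shift
  I16: { [C → ) id , .] }  — reduce

Conflict in state I5:
  Shift-reduce conflict between [C → e L .] and [T → . ) id]
So the grammar is NOT LR(0).

Answer: No. Shift-reduce conflict between [C → e L .] and [T → . ) id]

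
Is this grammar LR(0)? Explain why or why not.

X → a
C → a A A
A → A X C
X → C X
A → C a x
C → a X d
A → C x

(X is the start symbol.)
A grammar is LR(0) if no state in the canonical LR(0) collection has:
  - both a shift item (dot before a terminal) and a complete item (shift-reduce conflict), or
  - two or more complete items (reduce-reduce conflict; the accept item [X' → X .] counts as a complete item here).

Augment with X' → X and build the canonical LR(0) collection (I0 = CLOSURE({[X' → . X]}), then GOTO on every symbol after a dot until no new states appear). It has 16 states:
  I0: { [C → . a A A], [C → . a X d], [X → . C X], [X → . a], [X' → . X] }  — shift
  I1: { [C → . a A A], [C → . a X d], [X → . C X], [X → . a], [X → C . X] }  — shift
  I2: { [X' → X .] }  — accept
  I3: { [A → . A X C], [A → . C a x], [A → . C x], [C → . a A A], [C → . a X d], [C → a . A A], [C → a . X d], [X → . C X], [X → . a], [X → a .] }  — shift, reduce
  I4: { [A → . A X C], [A → . C a x], [A → . C x], [A → A . X C], [C → . a A A], [C → . a X d], [C → a A . A], [X → . C X], [X → . a] }  — shift
  I5: { [A → C . a x], [A → C . x], [C → . a A A], [C → . a X d], [X → . C X], [X → . a], [X → C . X] }  — shift
  I6: { [C → a X . d] }  — shift
  I7: { [C → a X d .] }  — reduce
  I8: { [X → C X .] }  — reduce
  I9: { [A → . A X C], [A → . C a x], [A → . C x], [A → C a . x], [C → . a A A], [C → . a X d], [C → a . A A], [C → a . X d], [X → . C X], [X → . a], [X → a .] }  — shift, reduce
  I10: { [A → C x .] }  — reduce
  I11: { [A → C a x .] }  — reduce
  I12: { [A → A . X C], [C → . a A A], [C → . a X d], [C → a A A .], [X → . C X], [X → . a] }  — shift, reduce
  I13: { [A → A X . C], [C → . a A A], [C → . a X d] }  — shift
  I14: { [A → A X C .] }  — reduce
  I15: { [A → . A X C], [A → . C a x], [A → . C x], [C → . a A A], [C → . a X d], [C → a . A A], [C → a . X d], [X → . C X], [X → . a] }  — shift

Conflict in state I3:
  Shift-reduce conflict between [X → a .] and [C → . a A A]
So the grammar is NOT LR(0).

Answer: No. Shift-reduce conflict between [X → a .] and [C → . a A A]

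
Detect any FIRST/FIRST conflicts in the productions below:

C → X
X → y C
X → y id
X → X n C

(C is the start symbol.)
FIRST sets of the non-terminals at (or reachable through a nullable prefix from) the front of some alternative:
  FIRST(X) = { 'y' }

Productions for X:
  X → y C: FIRST = { 'y' }
  X → y id: FIRST = { 'y' }
  X → X n C: FIRST = { 'y' }
C has only one production, so no FIRST/FIRST conflict is possible there.

Conflict for X: X → y C and X → y id
  Overlap: { 'y' }
Conflict for X: X → y C and X → X n C
  Overlap: { 'y' }
Conflict for X: X → y id and X → X n C
  Overlap: { 'y' }

Answer: Yes. X → y C / X → y id on { 'y' }; X → y C / X → X n C on { 'y' }; X → y id / X → X n C on { 'y' }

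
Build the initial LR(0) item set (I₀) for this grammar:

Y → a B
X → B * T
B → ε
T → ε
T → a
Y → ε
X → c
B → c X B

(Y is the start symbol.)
First, augment the grammar with Y' → Y
I₀ = CLOSURE({ [Y' → . Y] }):
  [Y' → . Y] has the dot before Y: add [Y → . a B], [Y → .]
No further items can be added.

I₀ = { [Y → . a B], [Y → .], [Y' → . Y] }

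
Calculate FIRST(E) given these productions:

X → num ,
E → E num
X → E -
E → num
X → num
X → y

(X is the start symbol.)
{ 'num' }

From E → E num:
  - E is the symbol being defined: contributes nothing new
    E is not nullable, so stop
From E → num:
  - num is a terminal: add 'num' and stop

Collecting: FIRST(E) = { 'num' }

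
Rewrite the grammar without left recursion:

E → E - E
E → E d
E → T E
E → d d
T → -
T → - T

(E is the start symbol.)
E → T E E'
E → d d E'
E' → - E E'
E' → d E'
E' → ε
T → -
T → - T

E is directly left-recursive. The standard transformation for
  A → A α₁ | ... | A α_m | β₁ | ... | β_n
is
  A  → β₁ A' | ... | β_n A'
  A' → α₁ A' | ... | α_m A' | ε

E → T E becomes E → T E E'
E → d d becomes E → d d E'
E → E - E becomes E' → - E E'
E → E d becomes E' → d E'
Add E' → ε

Productions for other non-terminals are unchanged:
  T → -
  T → - T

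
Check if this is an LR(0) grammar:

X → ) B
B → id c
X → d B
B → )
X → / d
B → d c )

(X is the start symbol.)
Yes, the grammar is LR(0)

Augment with X' → X and build the canonical LR(0) collection (I0 = CLOSURE({[X' → . X]}), then GOTO on every symbol after a dot until no new states appear). It has 14 states:
  I0: { [X → . ) B], [X → . / d], [X → . d B], [X' → . X] }  — shift
  I1: { [B → . )], [B → . d c )], [B → . id c], [X → ) . B] }  — shift
  I2: { [X → / . d] }  — shift
  I3: { [X' → X .] }  — accept
  I4: { [B → . )], [B → . d c )], [B → . id c], [X → d . B] }  — shift
  I5: { [B → ) .] }  — reduce
  I6: { [X → d B .] }  — reduce
  I7: { [B → d . c )] }  — shift
  I8: { [B → id . c] }  — shift
  I9: { [B → id c .] }  — reduce
  I10: { [B → d c . )] }  — shift
  I11: { [B → d c ) .] }  — reduce
  I12: { [X → / d .] }  — reduce
  I13: { [X → ) B .] }  — reduce

Every state is either a pure shift/goto state or contains exactly one complete item and nothing to shift — no conflicts. The grammar is LR(0).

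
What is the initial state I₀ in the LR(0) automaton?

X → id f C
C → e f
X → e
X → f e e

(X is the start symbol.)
{ [X → . e], [X → . f e e], [X → . id f C], [X' → . X] }

First, augment the grammar with X' → X
I₀ = CLOSURE({ [X' → . X] }):
  [X' → . X] has the dot before X: add [X → . id f C], [X → . e], [X → . f e e]
No further items can be added.

I₀ = { [X → . e], [X → . f e e], [X → . id f C], [X' → . X] }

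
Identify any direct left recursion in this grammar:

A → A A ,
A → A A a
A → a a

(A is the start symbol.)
Direct left recursion occurs when N → N α for some non-terminal N (the right-hand side begins with the left-hand side itself).

A → A A ,: LEFT RECURSIVE (starts with A)
A → A A a: LEFT RECURSIVE (starts with A)
A → a a: starts with a

The grammar has direct left recursion on: A.

Answer: Yes, A is left-recursive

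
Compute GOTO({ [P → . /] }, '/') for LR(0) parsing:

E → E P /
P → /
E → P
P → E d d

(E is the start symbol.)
GOTO(I, '/') = CLOSURE({ [A → αX.β] : [A → α.Xβ] ∈ I, X = '/' })

Items with dot before '/', with the dot advanced:
  [P → . /] → [P → / .]
Closure adds nothing (no advanced item has the dot before a non-terminal).

GOTO = { [P → / .] }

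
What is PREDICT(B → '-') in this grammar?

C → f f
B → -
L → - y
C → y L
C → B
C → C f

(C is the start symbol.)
{ '-' }

PREDICT(B → '-') = (FIRST(RHS) \ {ε}) ∪ (FOLLOW(B) if ε ∈ FIRST(RHS), i.e. RHS ⇒* ε)
FIRST('-') = { '-' }
ε ∉ FIRST('-'), so FOLLOW(B) is not added.
PREDICT(B → '-') = { '-' }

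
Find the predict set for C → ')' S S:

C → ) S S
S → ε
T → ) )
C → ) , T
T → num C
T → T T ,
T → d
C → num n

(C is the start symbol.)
PREDICT(C → ')' S S) = (FIRST(RHS) \ {ε}) ∪ (FOLLOW(C) if ε ∈ FIRST(RHS), i.e. RHS ⇒* ε)
FIRST(')' S S) = { ')' }
ε ∉ FIRST(')' S S), so FOLLOW(C) is not added.
PREDICT(C → ')' S S) = { ')' }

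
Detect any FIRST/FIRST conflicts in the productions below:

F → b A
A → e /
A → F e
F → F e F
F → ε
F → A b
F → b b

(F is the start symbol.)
FIRST sets of the non-terminals at (or reachable through a nullable prefix from) the front of some alternative:
  FIRST(F) = { 'b', 'e', ε }
  FIRST(A) = { 'b', 'e' }

Productions for F:
  F → b A: FIRST = { 'b' }
  F → F e F: FIRST = { 'b', 'e' }
  F → ε: FIRST = { ε }
  F → A b: FIRST = { 'b', 'e' }
  F → b b: FIRST = { 'b' }
Productions for A:
  A → e /: FIRST = { 'e' }
  A → F e: FIRST = { 'b', 'e' }

Conflict for F: F → b A and F → F e F
  Overlap: { 'b' }
Conflict for F: F → b A and F → A b
  Overlap: { 'b' }
Conflict for F: F → b A and F → b b
  Overlap: { 'b' }
Conflict for F: F → F e F and F → A b
  Overlap: { 'b', 'e' }
Conflict for F: F → F e F and F → b b
  Overlap: { 'b' }
Conflict for F: F → A b and F → b b
  Overlap: { 'b' }
Conflict for A: A → e / and A → F e
  Overlap: { 'e' }

Answer: Yes. F → b A / F → F e F on { 'b' }; F → b A / F → A b on { 'b' }; F → b A / F → b b on { 'b' }; F → F e F / F → A b on { 'b', 'e' }; F → F e F / F → b b on { 'b' }; F → A b / F → b b on { 'b' }; A → e '/' / A → F e on { 'e' }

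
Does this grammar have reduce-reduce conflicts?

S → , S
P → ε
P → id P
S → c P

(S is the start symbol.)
No reduce-reduce conflicts

Augment with S' → S and build the canonical LR(0) collection (I0 = CLOSURE({[S' → . S]}), then GOTO on every symbol after a dot until no new states appear). It has 8 states:
  I0: { [S → . , S], [S → . c P], [S' → . S] }  — shift
  I1: { [S → , . S], [S → . , S], [S → . c P] }  — shift
  I2: { [S' → S .] }  — accept
  I3: { [P → . id P], [P → .], [S → c . P] }  — shift, reduce
  I4: { [S → c P .] }  — reduce
  I5: { [P → . id P], [P → .], [P → id . P] }  — shift, reduce
  I6: { [P → id P .] }  — reduce
  I7: { [S → , S .] }  — reduce

No state contains more than one complete item.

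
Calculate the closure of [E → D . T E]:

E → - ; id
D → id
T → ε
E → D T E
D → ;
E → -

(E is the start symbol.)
{ [E → D . T E], [T → .] }

To compute CLOSURE, for each item [A → α.Bβ] where B is a non-terminal, add [B → .γ] for all productions B → γ; repeat for the newly added items until nothing changes.

Start with: [E → D . T E]
  [E → D . T E] has the dot before T: add [T → .]
No further items can be added.

CLOSURE = { [E → D . T E], [T → .] }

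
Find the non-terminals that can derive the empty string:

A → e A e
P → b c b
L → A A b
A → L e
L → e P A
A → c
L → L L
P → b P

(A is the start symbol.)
None

There are no ε-productions, so no non-terminal can derive ε.
No non-terminals are nullable.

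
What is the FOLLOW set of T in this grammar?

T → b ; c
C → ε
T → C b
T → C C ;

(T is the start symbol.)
{ $ }

T is the start symbol, so $ ∈ FOLLOW(T).
T does not occur on any right-hand side.

Taking the union: FOLLOW(T) = { $ }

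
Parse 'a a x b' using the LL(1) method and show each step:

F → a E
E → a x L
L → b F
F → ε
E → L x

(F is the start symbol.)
LL(1) parsing maintains a stack (initially the start symbol over $) and the input. At each step: if the stack top is a terminal, match it against the current input token; if it is a non-terminal N, replace it with the RHS of M[N, lookahead] (the unique production whose predict set contains the lookahead).

Stack is shown with the top on the left.

Stack    Input      Action
--------------------------
F $      a a x b $  output F → a E
a E $    a a x b $  match 'a'
E $      a x b $    output E → a x L
a x L $  a x b $    match 'a'
x L $    x b $      match 'x'
L $      b $        output L → b F
b F $    b $        match 'b'
F $      $          output F → ε
$        $          accept

The string is accepted.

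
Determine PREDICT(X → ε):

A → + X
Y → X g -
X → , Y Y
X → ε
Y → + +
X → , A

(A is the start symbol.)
{ $, 'g' }

PREDICT(X → ε) = (FIRST(RHS) \ {ε}) ∪ (FOLLOW(X) if ε ∈ FIRST(RHS), i.e. RHS ⇒* ε)
The right-hand side is ε (FIRST(ε) = { ε }), so the predict set is FOLLOW(X) = { $, 'g' }
PREDICT(X → ε) = { $, 'g' }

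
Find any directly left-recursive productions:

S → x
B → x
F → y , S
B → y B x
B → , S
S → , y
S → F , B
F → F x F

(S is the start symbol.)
Yes, F is left-recursive

S → x: starts with x
B → x: starts with x
F → y , S: starts with y
B → y B x: starts with y
B → , S: starts with ','
S → , y: starts with ','
S → F , B: starts with F
F → F x F: LEFT RECURSIVE (starts with F)

The grammar has direct left recursion on: F.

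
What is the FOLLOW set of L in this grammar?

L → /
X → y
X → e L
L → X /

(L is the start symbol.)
{ $, '/' }

L is the start symbol, so $ ∈ FOLLOW(L).
In X → e L: L is at the end, add FOLLOW(X)

The FOLLOW sets referred to above (computed the same way, to a fixed point):
  FOLLOW(X) = { '/' }

Taking the union: FOLLOW(L) = { $, '/' }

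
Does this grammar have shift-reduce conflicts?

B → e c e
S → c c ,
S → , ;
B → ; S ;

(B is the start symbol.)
Augment with B' → B and build the canonical LR(0) collection (I0 = CLOSURE({[B' → . B]}), then GOTO on every symbol after a dot until no new states appear). It has 13 states:
  I0: { [B → . ; S ;], [B → . e c e], [B' → . B] }  — shift
  I1: { [B → ; . S ;], [S → . , ;], [S → . c c ,] }  — shift
  I2: { [B' → B .] }  — accept
  I3: { [B → e . c e] }  — shift
  I4: { [B → e c . e] }  — shift
  I5: { [B → e c e .] }  — reduce
  I6: { [S → , . ;] }  — shift
  I7: { [B → ; S . ;] }  — shift
  I8: { [S → c . c ,] }  — shift
  I9: { [S → c c . ,] }  — shift
  I10: { [S → c c , .] }  — reduce
  I11: { [B → ; S ; .] }  — reduce
  I12: { [S → , ; .] }  — reduce

No state contains both a complete item and a shift item.

Answer: No shift-reduce conflicts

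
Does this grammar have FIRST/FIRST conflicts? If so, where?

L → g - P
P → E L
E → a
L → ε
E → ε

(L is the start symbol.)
No FIRST/FIRST conflicts.

A FIRST/FIRST conflict occurs when two productions N → α and N → β for the same non-terminal have FIRST(α) ∩ FIRST(β) ≠ ∅ (with ε ∈ FIRST of a nullable right-hand side, so two nullable alternatives also conflict).

Productions for L:
  L → g - P: FIRST = { 'g' }
  L → ε: FIRST = { ε }
Productions for E:
  E → a: FIRST = { 'a' }
  E → ε: FIRST = { ε }
P has only one production, so no FIRST/FIRST conflict is possible there.

All alternatives of each non-terminal have pairwise disjoint FIRST sets.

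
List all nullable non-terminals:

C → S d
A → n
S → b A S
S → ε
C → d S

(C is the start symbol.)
{ 'S' }

A non-terminal is nullable if it can derive ε (the empty string): either it has an ε-production, or it has a production whose right-hand side consists entirely of nullable non-terminals.

ε-productions: S → ε
So S is immediately nullable.
No further non-terminal can be added: every production for the remaining non-terminals contains a terminal or a non-nullable non-terminal.
Nullable = { 'S' }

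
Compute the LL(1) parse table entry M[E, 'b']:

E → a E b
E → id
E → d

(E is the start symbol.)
To find M[E, 'b'], we find productions for E where 'b' is in the predict set (PREDICT(N → α) = (FIRST(α) \ {ε}) ∪ (FOLLOW(N) if α ⇒* ε)).

E → a E b: PREDICT = { 'a' }
E → id: PREDICT = { 'id' }
E → d: PREDICT = { 'd' }

M[E, 'b'] is empty (no production applies)

Answer: Empty (error entry)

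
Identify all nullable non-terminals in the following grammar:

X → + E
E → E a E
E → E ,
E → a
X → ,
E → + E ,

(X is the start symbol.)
None

There are no ε-productions, so no non-terminal can derive ε.
No non-terminals are nullable.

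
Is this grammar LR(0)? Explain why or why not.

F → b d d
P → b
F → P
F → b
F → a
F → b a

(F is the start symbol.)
No. Shift-reduce conflict between [F → b .] and [F → b . a]

A grammar is LR(0) if no state in the canonical LR(0) collection has:
  - both a shift item (dot before a terminal) and a complete item (shift-reduce conflict), or
  - two or more complete items (reduce-reduce conflict; the accept item [F' → F .] counts as a complete item here).

Augment with F' → F and build the canonical LR(0) collection (I0 = CLOSURE({[F' → . F]}), then GOTO on every symbol after a dot until no new states appear). It has 8 states:
  I0: { [F → . P], [F → . a], [F → . b a], [F → . b d d], [F → . b], [F' → . F], [P → . b] }  — shift
  I1: { [F' → F .] }  — accept
  I2: { [F → P .] }  — reduce
  I3: { [F → a .] }  — reduce
  I4: { [F → b . a], [F → b . d d], [F → b .], [P → b .] }  — shift, 2 reduces
  I5: { [F → b a .] }  — reduce
  I6: { [F → b d . d] }  — shift
  I7: { [F → b d d .] }  — reduce

Conflict in state I4:
  Shift-reduce conflict between [F → b .] and [F → b . a]
So the grammar is NOT LR(0).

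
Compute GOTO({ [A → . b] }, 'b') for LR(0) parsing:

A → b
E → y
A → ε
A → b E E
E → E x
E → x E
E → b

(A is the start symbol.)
GOTO(I, 'b') = CLOSURE({ [A → αX.β] : [A → α.Xβ] ∈ I, X = 'b' })

Items with dot before 'b', with the dot advanced:
  [A → . b] → [A → b .]
Closure adds nothing (no advanced item has the dot before a non-terminal).

GOTO = { [A → b .] }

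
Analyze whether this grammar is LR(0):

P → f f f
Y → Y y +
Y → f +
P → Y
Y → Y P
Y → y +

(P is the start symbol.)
A grammar is LR(0) if no state in the canonical LR(0) collection has:
  - both a shift item (dot before a terminal) and a complete item (shift-reduce conflict), or
  - two or more complete items (reduce-reduce conflict; the accept item [P' → P .] counts as a complete item here).

Augment with P' → P and build the canonical LR(0) collection (I0 = CLOSURE({[P' → . P]}), then GOTO on every symbol after a dot until no new states appear). It has 12 states:
  I0: { [P → . Y], [P → . f f f], [P' → . P], [Y → . Y P], [Y → . Y y +], [Y → . f +], [Y → . y +] }  — shift
  I1: { [P' → P .] }  — accept
  I2: { [P → . Y], [P → . f f f], [P → Y .], [Y → . Y P], [Y → . Y y +], [Y → . f +], [Y → . y +], [Y → Y . P], [Y → Y . y +] }  — shift, reduce
  I3: { [P → f . f f], [Y → f . +] }  — shift
  I4: { [Y → y . +] }  — shift
  I5: { [Y → y + .] }  — reduce
  I6: { [Y → f + .] }  — reduce
  I7: { [P → f f . f] }  — shift
  I8: { [P → f f f .] }  — reduce
  I9: { [Y → Y P .] }  — reduce
  I10: { [Y → Y y . +], [Y → y . +] }  — shift
  I11: { [Y → Y y + .], [Y → y + .] }  — 2 reduces

Conflict in state I2:
  Shift-reduce conflict between [P → Y .] and [P → . f f f]
So the grammar is NOT LR(0).

Answer: No. Shift-reduce conflict between [P → Y .] and [P → . f f f]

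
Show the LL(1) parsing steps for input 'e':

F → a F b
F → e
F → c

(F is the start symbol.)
LL(1) parsing maintains a stack (initially the start symbol over $) and the input. At each step: if the stack top is a terminal, match it against the current input token; if it is a non-terminal N, replace it with the RHS of M[N, lookahead] (the unique production whose predict set contains the lookahead).

Stack is shown with the top on the left.

Stack  Input  Action
--------------------
F $    e $    output F → e
e $    e $    match 'e'
$      $      accept

The string is accepted.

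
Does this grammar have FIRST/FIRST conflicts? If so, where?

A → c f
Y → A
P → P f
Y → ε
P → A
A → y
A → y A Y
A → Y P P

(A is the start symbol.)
Yes. A → c f / A → Y P P on { 'c' }; A → y / A → y A Y on { 'y' }; A → y / A → Y P P on { 'y' }; A → y A Y / A → Y P P on { 'y' }; P → P f / P → A on { 'c', 'y' }

FIRST sets of the non-terminals at (or reachable through a nullable prefix from) the front of some alternative:
  FIRST(Y) = { 'c', 'y', ε }
  FIRST(P) = { 'c', 'y' }
  FIRST(A) = { 'c', 'y' }

Productions for A:
  A → c f: FIRST = { 'c' }
  A → y: FIRST = { 'y' }
  A → y A Y: FIRST = { 'y' }
  A → Y P P: FIRST = { 'c', 'y' }
Productions for Y:
  Y → A: FIRST = { 'c', 'y' }
  Y → ε: FIRST = { ε }
Productions for P:
  P → P f: FIRST = { 'c', 'y' }
  P → A: FIRST = { 'c', 'y' }

Conflict for A: A → c f and A → Y P P
  Overlap: { 'c' }
Conflict for A: A → y and A → y A Y
  Overlap: { 'y' }
Conflict for A: A → y and A → Y P P
  Overlap: { 'y' }
Conflict for A: A → y A Y and A → Y P P
  Overlap: { 'y' }
Conflict for P: P → P f and P → A
  Overlap: { 'c', 'y' }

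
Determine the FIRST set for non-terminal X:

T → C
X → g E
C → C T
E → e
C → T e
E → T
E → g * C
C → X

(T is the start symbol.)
To compute FIRST(X), examine every production with X on the left-hand side, reading each right-hand side left to right until a non-nullable symbol is reached.

From X → g E:
  - g is a terminal: add 'g' and stop

Collecting: FIRST(X) = { 'g' }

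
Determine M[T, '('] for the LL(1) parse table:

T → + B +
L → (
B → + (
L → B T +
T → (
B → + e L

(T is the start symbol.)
To find M[T, '('], we find productions for T where '(' is in the predict set (PREDICT(N → α) = (FIRST(α) \ {ε}) ∪ (FOLLOW(N) if α ⇒* ε)).

T → + B +: PREDICT = { '+' }
T → (: PREDICT = { '(' }
  '(' is in predict set, so this production goes in M[T, '(']

M[T, '('] = T → (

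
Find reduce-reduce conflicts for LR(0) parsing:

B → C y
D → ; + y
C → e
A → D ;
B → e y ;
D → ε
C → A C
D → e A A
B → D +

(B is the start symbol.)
A reduce-reduce conflict occurs when an LR(0) state has two complete items [A → α .] and [B → β .] — both call for a reduction, and with no lookahead the parser cannot choose between them.

Augment with B' → B and build the canonical LR(0) collection (I0 = CLOSURE({[B' → . B]}), then GOTO on every symbol after a dot until no new states appear). It has 20 states:
  I0: { [A → . D ;], [B → . C y], [B → . D +], [B → . e y ;], [B' → . B], [C → . A C], [C → . e], [D → . ; + y], [D → . e A A], [D → .] }  — shift, reduce
  I1: { [D → ; . + y] }  — shift
  I2: { [A → . D ;], [C → . A C], [C → . e], [C → A . C], [D → . ; + y], [D → . e A A], [D → .] }  — shift, reduce
  I3: { [B' → B .] }  — accept
  I4: { [B → C . y] }  — shift
  I5: { [A → D . ;], [B → D . +] }  — shift
  I6: { [A → . D ;], [B → e . y ;], [C → e .], [D → . ; + y], [D → . e A A], [D → .], [D → e . A A] }  — shift, 2 reduces
  I7: { [A → . D ;], [D → . ; + y], [D → . e A A], [D → .], [D → e A . A] }  — shift, reduce
  I8: { [A → D . ;] }  — shift
  I9: { [A → . D ;], [D → . ; + y], [D → . e A A], [D → .], [D → e . A A] }  — shift, reduce
  I10: { [B → e y . ;] }  — shift
  I11: { [B → e y ; .] }  — reduce
  I12: { [A → D ; .] }  — reduce
  I13: { [D → e A A .] }  — reduce
  I14: { [B → D + .] }  — reduce
  I15: { [B → C y .] }  — reduce
  I16: { [C → A C .] }  — reduce
  I17: { [A → . D ;], [C → e .], [D → . ; + y], [D → . e A A], [D → .], [D → e . A A] }  — shift, 2 reduces
  I18: { [D → ; + . y] }  — shift
  I19: { [D → ; + y .] }  — reduce

I6 contains complete items [C → e .], [D → .] — reduce-reduce conflict.
I17 contains complete items [C → e .], [D → .] — reduce-reduce conflict.

Answer: Yes — I6: [C → e .] vs [D → .]; I17: [C → e .] vs [D → .]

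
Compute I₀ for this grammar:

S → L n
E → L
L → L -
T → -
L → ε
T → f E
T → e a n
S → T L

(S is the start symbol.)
First, augment the grammar with S' → S
I₀ = CLOSURE({ [S' → . S] }):
  [S' → . S] has the dot before S: add [S → . L n], [S → . T L]
  [S → . L n] has the dot before L: add [L → . L -], [L → .]
  [S → . T L] has the dot before T: add [T → . -], [T → . f E], [T → . e a n]
No further items can be added.

I₀ = { [L → . L -], [L → .], [S → . L n], [S → . T L], [S' → . S], [T → . -], [T → . e a n], [T → . f E] }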